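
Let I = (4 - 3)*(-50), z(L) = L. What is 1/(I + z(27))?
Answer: -1/23 ≈ -0.043478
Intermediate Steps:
I = -50 (I = 1*(-50) = -50)
1/(I + z(27)) = 1/(-50 + 27) = 1/(-23) = -1/23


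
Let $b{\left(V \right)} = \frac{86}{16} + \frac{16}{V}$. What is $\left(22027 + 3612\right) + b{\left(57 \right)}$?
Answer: $\frac{11693963}{456} \approx 25645.0$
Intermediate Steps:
$b{\left(V \right)} = \frac{43}{8} + \frac{16}{V}$ ($b{\left(V \right)} = 86 \cdot \frac{1}{16} + \frac{16}{V} = \frac{43}{8} + \frac{16}{V}$)
$\left(22027 + 3612\right) + b{\left(57 \right)} = \left(22027 + 3612\right) + \left(\frac{43}{8} + \frac{16}{57}\right) = 25639 + \left(\frac{43}{8} + 16 \cdot \frac{1}{57}\right) = 25639 + \left(\frac{43}{8} + \frac{16}{57}\right) = 25639 + \frac{2579}{456} = \frac{11693963}{456}$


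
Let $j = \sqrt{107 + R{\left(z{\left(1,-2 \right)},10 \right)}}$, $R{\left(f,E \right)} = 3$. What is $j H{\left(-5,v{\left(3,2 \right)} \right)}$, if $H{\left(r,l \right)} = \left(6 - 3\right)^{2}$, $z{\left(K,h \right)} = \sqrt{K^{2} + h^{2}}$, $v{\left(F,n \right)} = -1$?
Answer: $9 \sqrt{110} \approx 94.393$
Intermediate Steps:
$H{\left(r,l \right)} = 9$ ($H{\left(r,l \right)} = 3^{2} = 9$)
$j = \sqrt{110}$ ($j = \sqrt{107 + 3} = \sqrt{110} \approx 10.488$)
$j H{\left(-5,v{\left(3,2 \right)} \right)} = \sqrt{110} \cdot 9 = 9 \sqrt{110}$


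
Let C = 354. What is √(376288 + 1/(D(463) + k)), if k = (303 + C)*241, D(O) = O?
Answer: √23722550157197/7940 ≈ 613.42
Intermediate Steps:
k = 158337 (k = (303 + 354)*241 = 657*241 = 158337)
√(376288 + 1/(D(463) + k)) = √(376288 + 1/(463 + 158337)) = √(376288 + 1/158800) = √(59754534401/158800) = √23722550157197/7940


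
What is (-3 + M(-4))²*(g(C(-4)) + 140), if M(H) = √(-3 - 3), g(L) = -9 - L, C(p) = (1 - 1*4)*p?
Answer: 357 - 714*I*√6 ≈ 357.0 - 1748.9*I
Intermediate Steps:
C(p) = -3*p (C(p) = (1 - 4)*p = -3*p)
M(H) = I*√6 (M(H) = √(-6) = I*√6)
(-3 + M(-4))²*(g(C(-4)) + 140) = (-3 + I*√6)²*((-9 - (-3)*(-4)) + 140) = (-3 + I*√6)²*((-9 - 1*12) + 140) = (-3 + I*√6)²*((-9 - 12) + 140) = (-3 + I*√6)²*(-21 + 140) = (-3 + I*√6)²*119 = 119*(-3 + I*√6)²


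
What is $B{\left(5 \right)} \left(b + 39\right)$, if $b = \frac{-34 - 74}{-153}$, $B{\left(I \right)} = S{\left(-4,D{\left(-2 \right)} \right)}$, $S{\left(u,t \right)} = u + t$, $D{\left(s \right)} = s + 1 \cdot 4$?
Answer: $- \frac{1350}{17} \approx -79.412$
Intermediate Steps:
$D{\left(s \right)} = 4 + s$ ($D{\left(s \right)} = s + 4 = 4 + s$)
$S{\left(u,t \right)} = t + u$
$B{\left(I \right)} = -2$ ($B{\left(I \right)} = \left(4 - 2\right) - 4 = 2 - 4 = -2$)
$b = \frac{12}{17}$ ($b = \left(-108\right) \left(- \frac{1}{153}\right) = \frac{12}{17} \approx 0.70588$)
$B{\left(5 \right)} \left(b + 39\right) = - 2 \left(\frac{12}{17} + 39\right) = \left(-2\right) \frac{675}{17} = - \frac{1350}{17}$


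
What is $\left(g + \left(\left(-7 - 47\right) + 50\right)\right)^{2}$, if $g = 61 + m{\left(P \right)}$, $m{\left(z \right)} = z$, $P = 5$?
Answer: $3844$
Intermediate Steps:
$g = 66$ ($g = 61 + 5 = 66$)
$\left(g + \left(\left(-7 - 47\right) + 50\right)\right)^{2} = \left(66 + \left(\left(-7 - 47\right) + 50\right)\right)^{2} = \left(66 + \left(-54 + 50\right)\right)^{2} = \left(66 - 4\right)^{2} = 62^{2} = 3844$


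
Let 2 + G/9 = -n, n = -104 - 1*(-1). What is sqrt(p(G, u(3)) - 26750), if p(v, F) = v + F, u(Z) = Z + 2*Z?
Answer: 2*I*sqrt(6458) ≈ 160.72*I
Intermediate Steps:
n = -103 (n = -104 + 1 = -103)
u(Z) = 3*Z
G = 909 (G = -18 + 9*(-1*(-103)) = -18 + 9*103 = -18 + 927 = 909)
p(v, F) = F + v
sqrt(p(G, u(3)) - 26750) = sqrt((3*3 + 909) - 26750) = sqrt((9 + 909) - 26750) = sqrt(918 - 26750) = sqrt(-25832) = 2*I*sqrt(6458)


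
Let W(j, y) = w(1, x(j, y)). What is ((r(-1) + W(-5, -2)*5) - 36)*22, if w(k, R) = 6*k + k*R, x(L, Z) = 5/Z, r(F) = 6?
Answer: -275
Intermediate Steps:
w(k, R) = 6*k + R*k
W(j, y) = 6 + 5/y (W(j, y) = 1*(6 + 5/y) = 6 + 5/y)
((r(-1) + W(-5, -2)*5) - 36)*22 = ((6 + (6 + 5/(-2))*5) - 36)*22 = ((6 + (6 + 5*(-½))*5) - 36)*22 = ((6 + (6 - 5/2)*5) - 36)*22 = ((6 + (7/2)*5) - 36)*22 = ((6 + 35/2) - 36)*22 = (47/2 - 36)*22 = -25/2*22 = -275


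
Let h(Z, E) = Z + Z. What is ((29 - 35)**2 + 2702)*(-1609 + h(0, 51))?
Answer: -4405442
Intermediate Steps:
h(Z, E) = 2*Z
((29 - 35)**2 + 2702)*(-1609 + h(0, 51)) = ((29 - 35)**2 + 2702)*(-1609 + 2*0) = ((-6)**2 + 2702)*(-1609 + 0) = (36 + 2702)*(-1609) = 2738*(-1609) = -4405442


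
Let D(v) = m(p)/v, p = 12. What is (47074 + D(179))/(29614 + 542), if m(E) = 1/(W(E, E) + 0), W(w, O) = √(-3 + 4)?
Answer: 2808749/1799308 ≈ 1.5610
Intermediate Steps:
W(w, O) = 1 (W(w, O) = √1 = 1)
m(E) = 1 (m(E) = 1/(1 + 0) = 1/1 = 1)
D(v) = 1/v
(47074 + D(179))/(29614 + 542) = (47074 + 1/179)/(29614 + 542) = (47074 + 1/179)/30156 = (8426247/179)*(1/30156) = 2808749/1799308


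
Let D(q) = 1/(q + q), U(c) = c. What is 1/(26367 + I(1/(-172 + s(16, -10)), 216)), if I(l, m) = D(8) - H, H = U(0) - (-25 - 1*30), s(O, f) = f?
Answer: 16/420993 ≈ 3.8005e-5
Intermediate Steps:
H = 55 (H = 0 - (-25 - 1*30) = 0 - (-25 - 30) = 0 - 1*(-55) = 0 + 55 = 55)
D(q) = 1/(2*q)
I(l, m) = -879/16 (I(l, m) = (½)/8 - 1*55 = (½)*(⅛) - 55 = 1/16 - 55 = -879/16)
1/(26367 + I(1/(-172 + s(16, -10)), 216)) = 1/(26367 - 879/16) = 1/(420993/16) = 16/420993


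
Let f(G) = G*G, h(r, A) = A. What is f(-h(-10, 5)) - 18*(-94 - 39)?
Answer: 2419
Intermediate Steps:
f(G) = G²
f(-h(-10, 5)) - 18*(-94 - 39) = (-1*5)² - 18*(-94 - 39) = (-5)² - 18*(-133) = 25 + 2394 = 2419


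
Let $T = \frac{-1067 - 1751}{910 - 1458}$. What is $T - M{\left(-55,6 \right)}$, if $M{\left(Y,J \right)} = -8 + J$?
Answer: $\frac{1957}{274} \approx 7.1423$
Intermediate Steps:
$T = \frac{1409}{274}$ ($T = - \frac{2818}{-548} = \left(-2818\right) \left(- \frac{1}{548}\right) = \frac{1409}{274} \approx 5.1423$)
$T - M{\left(-55,6 \right)} = \frac{1409}{274} - \left(-8 + 6\right) = \frac{1409}{274} - -2 = \frac{1409}{274} + 2 = \frac{1957}{274}$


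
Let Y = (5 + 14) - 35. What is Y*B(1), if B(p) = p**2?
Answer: -16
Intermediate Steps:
Y = -16 (Y = 19 - 35 = -16)
Y*B(1) = -16*1**2 = -16*1 = -16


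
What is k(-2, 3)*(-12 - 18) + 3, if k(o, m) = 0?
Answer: 3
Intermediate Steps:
k(-2, 3)*(-12 - 18) + 3 = 0*(-12 - 18) + 3 = 0*(-30) + 3 = 0 + 3 = 3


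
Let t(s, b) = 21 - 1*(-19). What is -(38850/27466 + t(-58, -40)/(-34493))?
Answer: -669477205/473692369 ≈ -1.4133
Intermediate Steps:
t(s, b) = 40 (t(s, b) = 21 + 19 = 40)
-(38850/27466 + t(-58, -40)/(-34493)) = -(38850/27466 + 40/(-34493)) = -(38850*(1/27466) + 40*(-1/34493)) = -(19425/13733 - 40/34493) = -1*669477205/473692369 = -669477205/473692369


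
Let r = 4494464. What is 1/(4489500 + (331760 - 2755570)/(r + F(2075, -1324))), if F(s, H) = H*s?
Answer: 873582/3921945177095 ≈ 2.2274e-7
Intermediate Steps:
1/(4489500 + (331760 - 2755570)/(r + F(2075, -1324))) = 1/(4489500 + (331760 - 2755570)/(4494464 - 1324*2075)) = 1/(4489500 - 2423810/(4494464 - 2747300)) = 1/(4489500 - 2423810/1747164) = 1/(4489500 - 2423810*1/1747164) = 1/(4489500 - 1211905/873582) = 1/(3921945177095/873582) = 873582/3921945177095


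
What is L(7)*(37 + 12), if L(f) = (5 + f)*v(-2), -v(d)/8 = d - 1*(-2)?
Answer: 0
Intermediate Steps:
v(d) = -16 - 8*d (v(d) = -8*(d - 1*(-2)) = -8*(d + 2) = -8*(2 + d) = -16 - 8*d)
L(f) = 0 (L(f) = (5 + f)*(-16 - 8*(-2)) = (5 + f)*(-16 + 16) = (5 + f)*0 = 0)
L(7)*(37 + 12) = 0*(37 + 12) = 0*49 = 0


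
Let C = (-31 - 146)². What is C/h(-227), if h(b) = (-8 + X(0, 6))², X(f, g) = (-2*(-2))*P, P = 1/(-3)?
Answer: 281961/784 ≈ 359.64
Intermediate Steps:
P = -⅓ ≈ -0.33333
C = 31329 (C = (-177)² = 31329)
X(f, g) = -4/3 (X(f, g) = -2*(-2)*(-⅓) = 4*(-⅓) = -4/3)
h(b) = 784/9 (h(b) = (-8 - 4/3)² = (-28/3)² = 784/9)
C/h(-227) = 31329/(784/9) = 31329*(9/784) = 281961/784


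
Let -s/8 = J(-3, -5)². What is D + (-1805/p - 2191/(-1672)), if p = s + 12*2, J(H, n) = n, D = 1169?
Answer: 3947813/3344 ≈ 1180.6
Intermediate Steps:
s = -200 (s = -8*(-5)² = -8*25 = -200)
p = -176 (p = -200 + 12*2 = -200 + 24 = -176)
D + (-1805/p - 2191/(-1672)) = 1169 + (-1805/(-176) - 2191/(-1672)) = 1169 + (-1805*(-1/176) - 2191*(-1/1672)) = 1169 + (1805/176 + 2191/1672) = 1169 + 38677/3344 = 3947813/3344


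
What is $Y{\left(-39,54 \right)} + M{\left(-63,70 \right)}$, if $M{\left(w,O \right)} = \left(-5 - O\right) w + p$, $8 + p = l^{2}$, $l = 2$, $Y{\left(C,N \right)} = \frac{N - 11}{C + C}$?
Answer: $\frac{368195}{78} \approx 4720.4$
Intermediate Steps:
$Y{\left(C,N \right)} = \frac{-11 + N}{2 C}$
$p = -4$ ($p = -8 + 2^{2} = -8 + 4 = -4$)
$M{\left(w,O \right)} = -4 + w \left(-5 - O\right)$ ($M{\left(w,O \right)} = \left(-5 - O\right) w - 4 = w \left(-5 - O\right) - 4 = -4 + w \left(-5 - O\right)$)
$Y{\left(-39,54 \right)} + M{\left(-63,70 \right)} = \frac{-11 + 54}{2 \left(-39\right)} - \left(-311 - 4410\right) = \frac{1}{2} \left(- \frac{1}{39}\right) 43 + \left(-4 + 315 + 4410\right) = - \frac{43}{78} + 4721 = \frac{368195}{78}$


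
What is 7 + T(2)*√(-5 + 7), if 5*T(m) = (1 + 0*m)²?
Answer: 7 + √2/5 ≈ 7.2828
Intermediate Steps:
T(m) = ⅕ (T(m) = (1 + 0*m)²/5 = (1 + 0)²/5 = (⅕)*1² = (⅕)*1 = ⅕)
7 + T(2)*√(-5 + 7) = 7 + √(-5 + 7)/5 = 7 + √2/5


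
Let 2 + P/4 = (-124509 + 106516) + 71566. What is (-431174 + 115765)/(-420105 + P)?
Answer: 315409/205821 ≈ 1.5324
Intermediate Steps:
P = 214284 (P = -8 + 4*((-124509 + 106516) + 71566) = -8 + 4*(-17993 + 71566) = -8 + 4*53573 = -8 + 214292 = 214284)
(-431174 + 115765)/(-420105 + P) = (-431174 + 115765)/(-420105 + 214284) = -315409/(-205821) = -315409*(-1/205821) = 315409/205821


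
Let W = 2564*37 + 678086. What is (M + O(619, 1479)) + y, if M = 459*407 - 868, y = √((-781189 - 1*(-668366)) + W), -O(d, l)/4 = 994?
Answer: 181969 + √660131 ≈ 1.8278e+5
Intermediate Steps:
O(d, l) = -3976 (O(d, l) = -4*994 = -3976)
W = 772954 (W = 94868 + 678086 = 772954)
y = √660131 (y = √((-781189 - 1*(-668366)) + 772954) = √((-781189 + 668366) + 772954) = √(-112823 + 772954) = √660131 ≈ 812.48)
M = 185945 (M = 186813 - 868 = 185945)
(M + O(619, 1479)) + y = (185945 - 3976) + √660131 = 181969 + √660131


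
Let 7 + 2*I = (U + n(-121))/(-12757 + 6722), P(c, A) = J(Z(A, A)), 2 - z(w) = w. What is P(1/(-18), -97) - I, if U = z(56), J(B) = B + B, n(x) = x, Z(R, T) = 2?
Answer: 9035/1207 ≈ 7.4855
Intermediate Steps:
z(w) = 2 - w
J(B) = 2*B
U = -54 (U = 2 - 1*56 = 2 - 56 = -54)
P(c, A) = 4 (P(c, A) = 2*2 = 4)
I = -4207/1207 (I = -7/2 + ((-54 - 121)/(-12757 + 6722))/2 = -7/2 + (-175/(-6035))/2 = -7/2 + (-175*(-1/6035))/2 = -7/2 + (1/2)*(35/1207) = -7/2 + 35/2414 = -4207/1207 ≈ -3.4855)
P(1/(-18), -97) - I = 4 - 1*(-4207/1207) = 4 + 4207/1207 = 9035/1207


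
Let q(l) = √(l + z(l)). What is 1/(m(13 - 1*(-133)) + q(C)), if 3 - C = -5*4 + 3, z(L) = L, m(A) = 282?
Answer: 141/39742 - √10/39742 ≈ 0.0034683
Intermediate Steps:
C = 20 (C = 3 - (-5*4 + 3) = 3 - (-20 + 3) = 3 - 1*(-17) = 3 + 17 = 20)
q(l) = √2*√l (q(l) = √(l + l) = √(2*l) = √2*√l)
1/(m(13 - 1*(-133)) + q(C)) = 1/(282 + √2*√20) = 1/(282 + √2*(2*√5)) = 1/(282 + 2*√10)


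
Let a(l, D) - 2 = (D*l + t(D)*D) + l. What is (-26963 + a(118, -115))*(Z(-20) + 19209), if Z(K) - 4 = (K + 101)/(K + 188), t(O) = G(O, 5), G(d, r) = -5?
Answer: -21431947645/28 ≈ -7.6543e+8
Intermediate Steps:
t(O) = -5
a(l, D) = 2 + l - 5*D + D*l (a(l, D) = 2 + ((D*l - 5*D) + l) = 2 + ((-5*D + D*l) + l) = 2 + (l - 5*D + D*l) = 2 + l - 5*D + D*l)
Z(K) = 4 + (101 + K)/(188 + K) (Z(K) = 4 + (K + 101)/(K + 188) = 4 + (101 + K)/(188 + K))
(-26963 + a(118, -115))*(Z(-20) + 19209) = (-26963 + (2 + 118 - 5*(-115) - 115*118))*((853 + 5*(-20))/(188 - 20) + 19209) = (-26963 + (2 + 118 + 575 - 13570))*((853 - 100)/168 + 19209) = (-26963 - 12875)*((1/168)*753 + 19209) = -39838*(251/56 + 19209) = -39838*1075955/56 = -21431947645/28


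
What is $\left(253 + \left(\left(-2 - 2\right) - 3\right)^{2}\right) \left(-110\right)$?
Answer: $-33220$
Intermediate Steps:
$\left(253 + \left(\left(-2 - 2\right) - 3\right)^{2}\right) \left(-110\right) = \left(253 + \left(-4 - 3\right)^{2}\right) \left(-110\right) = \left(253 + \left(-7\right)^{2}\right) \left(-110\right) = \left(253 + 49\right) \left(-110\right) = 302 \left(-110\right) = -33220$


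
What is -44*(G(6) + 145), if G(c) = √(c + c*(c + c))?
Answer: -6380 - 44*√78 ≈ -6768.6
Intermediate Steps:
G(c) = √(c + 2*c²) (G(c) = √(c + c*(2*c)) = √(c + 2*c²))
-44*(G(6) + 145) = -44*(√(6*(1 + 2*6)) + 145) = -44*(√(6*(1 + 12)) + 145) = -44*(√(6*13) + 145) = -44*(√78 + 145) = -44*(145 + √78) = -6380 - 44*√78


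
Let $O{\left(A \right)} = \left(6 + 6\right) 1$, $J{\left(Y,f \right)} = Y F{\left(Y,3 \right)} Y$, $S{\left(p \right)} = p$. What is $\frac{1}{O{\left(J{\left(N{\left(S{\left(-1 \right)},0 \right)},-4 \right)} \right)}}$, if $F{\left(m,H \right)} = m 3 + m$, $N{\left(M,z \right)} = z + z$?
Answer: $\frac{1}{12} \approx 0.083333$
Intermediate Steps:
$N{\left(M,z \right)} = 2 z$
$F{\left(m,H \right)} = 4 m$ ($F{\left(m,H \right)} = 3 m + m = 4 m$)
$J{\left(Y,f \right)} = 4 Y^{3}$ ($J{\left(Y,f \right)} = Y 4 Y Y = 4 Y^{2} Y = 4 Y^{3}$)
$O{\left(A \right)} = 12$ ($O{\left(A \right)} = 12 \cdot 1 = 12$)
$\frac{1}{O{\left(J{\left(N{\left(S{\left(-1 \right)},0 \right)},-4 \right)} \right)}} = \frac{1}{12}$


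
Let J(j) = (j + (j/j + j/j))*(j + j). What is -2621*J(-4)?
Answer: -41936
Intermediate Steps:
J(j) = 2*j*(2 + j) (J(j) = (j + (1 + 1))*(2*j) = (j + 2)*(2*j) = (2 + j)*(2*j) = 2*j*(2 + j))
-2621*J(-4) = -5242*(-4)*(2 - 4) = -5242*(-4)*(-2) = -2621*16 = -41936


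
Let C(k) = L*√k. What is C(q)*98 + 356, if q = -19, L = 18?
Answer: 356 + 1764*I*√19 ≈ 356.0 + 7689.1*I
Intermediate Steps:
C(k) = 18*√k
C(q)*98 + 356 = (18*√(-19))*98 + 356 = (18*(I*√19))*98 + 356 = (18*I*√19)*98 + 356 = 1764*I*√19 + 356 = 356 + 1764*I*√19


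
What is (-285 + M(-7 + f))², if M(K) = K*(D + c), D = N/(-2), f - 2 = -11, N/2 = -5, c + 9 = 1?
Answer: 56169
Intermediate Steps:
c = -8 (c = -9 + 1 = -8)
N = -10 (N = 2*(-5) = -10)
f = -9 (f = 2 - 11 = -9)
D = 5 (D = -10/(-2) = -10*(-½) = 5)
M(K) = -3*K (M(K) = K*(5 - 8) = K*(-3) = -3*K)
(-285 + M(-7 + f))² = (-285 - 3*(-7 - 9))² = (-285 - 3*(-16))² = (-285 + 48)² = (-237)² = 56169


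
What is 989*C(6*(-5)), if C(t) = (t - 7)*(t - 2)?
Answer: 1170976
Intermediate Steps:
C(t) = (-7 + t)*(-2 + t)
989*C(6*(-5)) = 989*(14 + (6*(-5))**2 - 54*(-5)) = 989*(14 + (-30)**2 - 9*(-30)) = 989*(14 + 900 + 270) = 989*1184 = 1170976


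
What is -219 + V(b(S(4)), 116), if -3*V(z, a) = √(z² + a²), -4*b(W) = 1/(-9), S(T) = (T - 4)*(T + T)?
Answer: -219 - √17438977/108 ≈ -257.67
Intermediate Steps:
S(T) = 2*T*(-4 + T) (S(T) = (-4 + T)*(2*T) = 2*T*(-4 + T))
b(W) = 1/36 (b(W) = -¼/(-9) = -¼*(-⅑) = 1/36)
V(z, a) = -√(a² + z²)/3 (V(z, a) = -√(z² + a²)/3 = -√(a² + z²)/3)
-219 + V(b(S(4)), 116) = -219 - √(116² + (1/36)²)/3 = -219 - √(13456 + 1/1296)/3 = -219 - √17438977/108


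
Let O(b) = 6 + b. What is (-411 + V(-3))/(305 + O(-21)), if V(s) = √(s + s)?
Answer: -411/290 + I*√6/290 ≈ -1.4172 + 0.0084465*I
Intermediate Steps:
V(s) = √2*√s (V(s) = √(2*s) = √2*√s)
(-411 + V(-3))/(305 + O(-21)) = (-411 + √2*√(-3))/(305 + (6 - 21)) = (-411 + √2*(I*√3))/(305 - 15) = (-411 + I*√6)/290 = (-411 + I*√6)*(1/290) = -411/290 + I*√6/290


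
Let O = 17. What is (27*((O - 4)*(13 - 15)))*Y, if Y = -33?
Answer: 23166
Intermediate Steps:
(27*((O - 4)*(13 - 15)))*Y = (27*((17 - 4)*(13 - 15)))*(-33) = (27*(13*(-2)))*(-33) = (27*(-26))*(-33) = -702*(-33) = 23166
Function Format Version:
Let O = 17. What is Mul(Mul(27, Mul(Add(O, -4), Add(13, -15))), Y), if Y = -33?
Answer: 23166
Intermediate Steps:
Mul(Mul(27, Mul(Add(O, -4), Add(13, -15))), Y) = Mul(Mul(27, Mul(Add(17, -4), Add(13, -15))), -33) = Mul(Mul(27, Mul(13, -2)), -33) = Mul(Mul(27, -26), -33) = Mul(-702, -33) = 23166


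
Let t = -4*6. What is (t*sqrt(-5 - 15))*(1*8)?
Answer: -384*I*sqrt(5) ≈ -858.65*I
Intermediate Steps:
t = -24
(t*sqrt(-5 - 15))*(1*8) = (-24*sqrt(-5 - 15))*(1*8) = -48*I*sqrt(5)*8 = -384*I*sqrt(5)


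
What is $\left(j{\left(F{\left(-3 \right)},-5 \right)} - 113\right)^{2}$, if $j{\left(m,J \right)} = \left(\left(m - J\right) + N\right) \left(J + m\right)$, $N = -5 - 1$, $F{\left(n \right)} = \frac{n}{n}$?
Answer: $12769$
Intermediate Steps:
$F{\left(n \right)} = 1$
$N = -6$ ($N = -5 - 1 = -6$)
$j{\left(m,J \right)} = \left(J + m\right) \left(-6 + m - J\right)$ ($j{\left(m,J \right)} = \left(\left(m - J\right) - 6\right) \left(J + m\right) = \left(-6 + m - J\right) \left(J + m\right) = \left(J + m\right) \left(-6 + m - J\right)$)
$\left(j{\left(F{\left(-3 \right)},-5 \right)} - 113\right)^{2} = \left(\left(1^{2} - \left(-5\right)^{2} - -30 - 6\right) - 113\right)^{2} = \left(\left(1 - 25 + 30 - 6\right) - 113\right)^{2} = \left(0 - 113\right)^{2} = \left(-113\right)^{2} = 12769$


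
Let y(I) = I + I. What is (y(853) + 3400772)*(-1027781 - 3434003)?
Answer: -15181121900752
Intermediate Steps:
y(I) = 2*I
(y(853) + 3400772)*(-1027781 - 3434003) = (2*853 + 3400772)*(-1027781 - 3434003) = (1706 + 3400772)*(-4461784) = 3402478*(-4461784) = -15181121900752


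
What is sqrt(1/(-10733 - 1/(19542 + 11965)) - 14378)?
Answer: I*sqrt(5074693758287598354)/18786924 ≈ 119.91*I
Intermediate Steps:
sqrt(1/(-10733 - 1/(19542 + 11965)) - 14378) = sqrt(1/(-10733 - 1/31507) - 14378) = sqrt(1/(-338164632/31507) - 14378) = sqrt(-31507/338164632 - 14378) = sqrt(-4862131110403/338164632) = I*sqrt(5074693758287598354)/18786924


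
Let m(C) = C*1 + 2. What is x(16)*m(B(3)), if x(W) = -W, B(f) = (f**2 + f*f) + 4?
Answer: -384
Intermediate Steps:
B(f) = 4 + 2*f**2 (B(f) = (f**2 + f**2) + 4 = 2*f**2 + 4 = 4 + 2*f**2)
m(C) = 2 + C (m(C) = C + 2 = 2 + C)
x(16)*m(B(3)) = (-1*16)*(2 + (4 + 2*3**2)) = -16*(2 + (4 + 2*9)) = -16*(2 + (4 + 18)) = -16*(2 + 22) = -16*24 = -384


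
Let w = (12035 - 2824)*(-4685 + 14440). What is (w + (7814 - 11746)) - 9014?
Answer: 89840359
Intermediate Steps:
w = 89853305 (w = 9211*9755 = 89853305)
(w + (7814 - 11746)) - 9014 = (89853305 + (7814 - 11746)) - 9014 = (89853305 - 3932) - 9014 = 89849373 - 9014 = 89840359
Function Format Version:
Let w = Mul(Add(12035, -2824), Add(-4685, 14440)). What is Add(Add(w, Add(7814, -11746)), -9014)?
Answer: 89840359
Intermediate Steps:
w = 89853305 (w = Mul(9211, 9755) = 89853305)
Add(Add(w, Add(7814, -11746)), -9014) = Add(Add(89853305, Add(7814, -11746)), -9014) = Add(Add(89853305, -3932), -9014) = Add(89849373, -9014) = 89840359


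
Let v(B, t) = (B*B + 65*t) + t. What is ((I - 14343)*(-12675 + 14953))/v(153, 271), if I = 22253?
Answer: 3603796/8259 ≈ 436.35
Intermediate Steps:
v(B, t) = B² + 66*t (v(B, t) = (B² + 65*t) + t = B² + 66*t)
((I - 14343)*(-12675 + 14953))/v(153, 271) = ((22253 - 14343)*(-12675 + 14953))/(153² + 66*271) = (7910*2278)/(23409 + 17886) = 18018980/41295 = 18018980*(1/41295) = 3603796/8259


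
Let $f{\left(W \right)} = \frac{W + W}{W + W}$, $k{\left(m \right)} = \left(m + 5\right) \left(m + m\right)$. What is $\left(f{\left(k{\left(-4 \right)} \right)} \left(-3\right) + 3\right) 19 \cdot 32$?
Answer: $0$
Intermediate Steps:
$k{\left(m \right)} = 2 m \left(5 + m\right)$ ($k{\left(m \right)} = \left(5 + m\right) 2 m = 2 m \left(5 + m\right)$)
$f{\left(W \right)} = 1$ ($f{\left(W \right)} = \frac{2 W}{2 W} = 2 W \frac{1}{2 W} = 1$)
$\left(f{\left(k{\left(-4 \right)} \right)} \left(-3\right) + 3\right) 19 \cdot 32 = \left(1 \left(-3\right) + 3\right) 19 \cdot 32 = \left(-3 + 3\right) 19 \cdot 32 = 0 \cdot 19 \cdot 32 = 0 \cdot 32 = 0$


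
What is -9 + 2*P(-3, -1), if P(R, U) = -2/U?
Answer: -5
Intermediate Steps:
-9 + 2*P(-3, -1) = -9 + 2*(-2/(-1)) = -9 + 2*(-2*(-1)) = -9 + 2*2 = -9 + 4 = -5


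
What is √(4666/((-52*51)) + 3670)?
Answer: √6449779362/1326 ≈ 60.566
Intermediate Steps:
√(4666/((-52*51)) + 3670) = √(4666/(-2652) + 3670) = √(4666*(-1/2652) + 3670) = √(-2333/1326 + 3670) = √(4864087/1326) = √6449779362/1326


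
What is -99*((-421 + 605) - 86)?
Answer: -9702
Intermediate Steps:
-99*((-421 + 605) - 86) = -99*(184 - 86) = -99*98 = -9702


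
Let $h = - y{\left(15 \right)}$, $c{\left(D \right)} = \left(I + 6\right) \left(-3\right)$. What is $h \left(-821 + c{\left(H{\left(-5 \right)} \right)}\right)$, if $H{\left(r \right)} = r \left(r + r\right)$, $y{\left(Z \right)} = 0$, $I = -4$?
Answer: $0$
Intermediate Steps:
$H{\left(r \right)} = 2 r^{2}$ ($H{\left(r \right)} = r 2 r = 2 r^{2}$)
$c{\left(D \right)} = -6$ ($c{\left(D \right)} = \left(-4 + 6\right) \left(-3\right) = 2 \left(-3\right) = -6$)
$h = 0$ ($h = \left(-1\right) 0 = 0$)
$h \left(-821 + c{\left(H{\left(-5 \right)} \right)}\right) = 0 \left(-821 - 6\right) = 0 \left(-827\right) = 0$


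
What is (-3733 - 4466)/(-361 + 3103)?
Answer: -2733/914 ≈ -2.9902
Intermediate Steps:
(-3733 - 4466)/(-361 + 3103) = -8199/2742 = -8199*1/2742 = -2733/914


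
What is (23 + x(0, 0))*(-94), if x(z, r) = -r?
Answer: -2162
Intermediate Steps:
(23 + x(0, 0))*(-94) = (23 - 1*0)*(-94) = (23 + 0)*(-94) = 23*(-94) = -2162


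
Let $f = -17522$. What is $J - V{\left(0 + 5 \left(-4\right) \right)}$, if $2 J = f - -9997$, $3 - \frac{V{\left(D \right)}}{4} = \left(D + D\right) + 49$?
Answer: $- \frac{7477}{2} \approx -3738.5$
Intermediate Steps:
$V{\left(D \right)} = -184 - 8 D$ ($V{\left(D \right)} = 12 - 4 \left(\left(D + D\right) + 49\right) = 12 - 4 \left(2 D + 49\right) = 12 - 4 \left(49 + 2 D\right) = 12 - \left(196 + 8 D\right) = -184 - 8 D$)
$J = - \frac{7525}{2}$ ($J = \frac{-17522 - -9997}{2} = \frac{-17522 + 9997}{2} = \frac{1}{2} \left(-7525\right) = - \frac{7525}{2} \approx -3762.5$)
$J - V{\left(0 + 5 \left(-4\right) \right)} = - \frac{7525}{2} - \left(-184 - 8 \left(0 + 5 \left(-4\right)\right)\right) = - \frac{7525}{2} - \left(-184 - 8 \left(0 - 20\right)\right) = - \frac{7525}{2} - \left(-184 - -160\right) = - \frac{7525}{2} - \left(-184 + 160\right) = - \frac{7525}{2} - -24 = - \frac{7525}{2} + 24 = - \frac{7477}{2}$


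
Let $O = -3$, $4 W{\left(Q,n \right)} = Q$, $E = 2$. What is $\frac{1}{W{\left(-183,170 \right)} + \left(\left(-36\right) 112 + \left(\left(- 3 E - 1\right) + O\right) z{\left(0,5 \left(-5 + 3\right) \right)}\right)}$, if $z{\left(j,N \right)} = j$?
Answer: $- \frac{4}{16311} \approx -0.00024523$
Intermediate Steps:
$W{\left(Q,n \right)} = \frac{Q}{4}$
$\frac{1}{W{\left(-183,170 \right)} + \left(\left(-36\right) 112 + \left(\left(- 3 E - 1\right) + O\right) z{\left(0,5 \left(-5 + 3\right) \right)}\right)} = \frac{1}{\frac{1}{4} \left(-183\right) - \left(4032 - \left(\left(\left(-3\right) 2 - 1\right) - 3\right) 0\right)} = \frac{1}{- \frac{183}{4} - \left(4032 - \left(\left(-6 - 1\right) - 3\right) 0\right)} = \frac{1}{- \frac{183}{4} - \left(4032 - \left(-7 - 3\right) 0\right)} = \frac{1}{- \frac{183}{4} - 4032} = \frac{1}{- \frac{16311}{4}} = - \frac{4}{16311}$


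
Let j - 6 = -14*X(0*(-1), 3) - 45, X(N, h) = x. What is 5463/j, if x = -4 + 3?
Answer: -5463/25 ≈ -218.52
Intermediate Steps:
x = -1
X(N, h) = -1
j = -25 (j = 6 + (-14*(-1) - 45) = 6 + (14 - 45) = 6 - 31 = -25)
5463/j = 5463/(-25) = 5463*(-1/25) = -5463/25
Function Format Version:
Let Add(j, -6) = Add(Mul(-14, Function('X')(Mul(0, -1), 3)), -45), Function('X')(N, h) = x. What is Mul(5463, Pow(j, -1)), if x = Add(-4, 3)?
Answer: Rational(-5463, 25) ≈ -218.52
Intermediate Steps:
x = -1
Function('X')(N, h) = -1
j = -25 (j = Add(6, Add(Mul(-14, -1), -45)) = Add(6, Add(14, -45)) = Add(6, -31) = -25)
Mul(5463, Pow(j, -1)) = Mul(5463, Pow(-25, -1)) = Mul(5463, Rational(-1, 25)) = Rational(-5463, 25)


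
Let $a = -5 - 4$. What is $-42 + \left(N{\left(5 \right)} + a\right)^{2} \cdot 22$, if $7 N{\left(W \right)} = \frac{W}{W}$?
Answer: $\frac{82510}{49} \approx 1683.9$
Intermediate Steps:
$a = -9$
$N{\left(W \right)} = \frac{1}{7}$ ($N{\left(W \right)} = \frac{W \frac{1}{W}}{7} = \frac{1}{7} \cdot 1 = \frac{1}{7}$)
$-42 + \left(N{\left(5 \right)} + a\right)^{2} \cdot 22 = -42 + \left(\frac{1}{7} - 9\right)^{2} \cdot 22 = -42 + \left(- \frac{62}{7}\right)^{2} \cdot 22 = -42 + \frac{3844}{49} \cdot 22 = -42 + \frac{84568}{49} = \frac{82510}{49}$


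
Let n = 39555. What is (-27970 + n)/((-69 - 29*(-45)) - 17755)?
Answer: -11585/16519 ≈ -0.70131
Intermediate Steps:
(-27970 + n)/((-69 - 29*(-45)) - 17755) = (-27970 + 39555)/((-69 - 29*(-45)) - 17755) = 11585/((-69 + 1305) - 17755) = 11585/(1236 - 17755) = 11585/(-16519) = 11585*(-1/16519) = -11585/16519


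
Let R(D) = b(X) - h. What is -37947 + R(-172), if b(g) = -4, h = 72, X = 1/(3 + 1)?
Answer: -38023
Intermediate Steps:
X = ¼ (X = 1/4 = ¼ ≈ 0.25000)
R(D) = -76 (R(D) = -4 - 1*72 = -4 - 72 = -76)
-37947 + R(-172) = -37947 - 76 = -38023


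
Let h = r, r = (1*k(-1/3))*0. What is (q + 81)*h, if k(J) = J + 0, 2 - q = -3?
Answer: 0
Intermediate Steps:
q = 5 (q = 2 - 1*(-3) = 2 + 3 = 5)
k(J) = J
r = 0 (r = (1*(-1/3))*0 = -1/3*0 = 0)
h = 0
(q + 81)*h = (5 + 81)*0 = 86*0 = 0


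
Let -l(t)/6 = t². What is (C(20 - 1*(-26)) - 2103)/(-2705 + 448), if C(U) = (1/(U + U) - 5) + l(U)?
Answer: 1361967/207644 ≈ 6.5591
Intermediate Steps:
l(t) = -6*t²
C(U) = -5 + 1/(2*U) - 6*U² (C(U) = (1/(U + U) - 5) - 6*U² = (1/(2*U) - 5) - 6*U² = (-5 + 1/(2*U)) - 6*U² = -5 + 1/(2*U) - 6*U²)
(C(20 - 1*(-26)) - 2103)/(-2705 + 448) = ((-5 + 1/(2*(20 - 1*(-26))) - 6*(20 - 1*(-26))²) - 2103)/(-2705 + 448) = ((-5 + 1/(2*(20 + 26)) - 6*(20 + 26)²) - 2103)/(-2257) = ((-5 + (½)/46 - 6*46²) - 2103)*(-1/2257) = ((-5 + (½)*(1/46) - 6*2116) - 2103)*(-1/2257) = ((-5 + 1/92 - 12696) - 2103)*(-1/2257) = (-1168491/92 - 2103)*(-1/2257) = -1361967/92*(-1/2257) = 1361967/207644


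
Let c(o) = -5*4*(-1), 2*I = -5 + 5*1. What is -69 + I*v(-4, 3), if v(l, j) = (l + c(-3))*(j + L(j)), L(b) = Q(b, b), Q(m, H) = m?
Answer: -69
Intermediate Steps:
I = 0 (I = (-5 + 5*1)/2 = (-5 + 5)/2 = (1/2)*0 = 0)
L(b) = b
c(o) = 20 (c(o) = -20*(-1) = 20)
v(l, j) = 2*j*(20 + l) (v(l, j) = (l + 20)*(j + j) = (20 + l)*(2*j) = 2*j*(20 + l))
-69 + I*v(-4, 3) = -69 + 0*(2*3*(20 - 4)) = -69 + 0*(2*3*16) = -69 + 0*96 = -69 + 0 = -69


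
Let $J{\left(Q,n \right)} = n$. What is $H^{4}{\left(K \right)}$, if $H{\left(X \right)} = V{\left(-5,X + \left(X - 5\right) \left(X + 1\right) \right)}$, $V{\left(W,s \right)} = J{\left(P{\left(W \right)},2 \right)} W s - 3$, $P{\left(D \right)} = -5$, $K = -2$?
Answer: $7890481$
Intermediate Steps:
$V{\left(W,s \right)} = -3 + 2 W s$ ($V{\left(W,s \right)} = 2 W s - 3 = -3 + 2 W s$)
$H{\left(X \right)} = -3 - 10 X - 10 \left(1 + X\right) \left(-5 + X\right)$ ($H{\left(X \right)} = -3 + 2 \left(-5\right) \left(X + \left(X - 5\right) \left(X + 1\right)\right) = -3 + 2 \left(-5\right) \left(X + \left(-5 + X\right) \left(1 + X\right)\right) = -3 + 2 \left(-5\right) \left(X + \left(1 + X\right) \left(-5 + X\right)\right) = -3 - \left(10 X + 10 \left(1 + X\right) \left(-5 + X\right)\right) = -3 - 10 X - 10 \left(1 + X\right) \left(-5 + X\right)$)
$H^{4}{\left(K \right)} = \left(47 - 10 \left(-2\right)^{2} + 30 \left(-2\right)\right)^{4} = \left(47 - 40 - 60\right)^{4} = \left(-53\right)^{4} = 7890481$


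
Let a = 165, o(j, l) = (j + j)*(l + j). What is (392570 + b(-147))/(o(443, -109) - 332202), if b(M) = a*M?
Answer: -368315/36278 ≈ -10.153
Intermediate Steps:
o(j, l) = 2*j*(j + l) (o(j, l) = (2*j)*(j + l) = 2*j*(j + l))
b(M) = 165*M
(392570 + b(-147))/(o(443, -109) - 332202) = (392570 + 165*(-147))/(2*443*(443 - 109) - 332202) = (392570 - 24255)/(2*443*334 - 332202) = 368315/(295924 - 332202) = 368315/(-36278) = 368315*(-1/36278) = -368315/36278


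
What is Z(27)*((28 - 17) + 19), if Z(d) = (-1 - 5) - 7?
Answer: -390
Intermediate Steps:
Z(d) = -13 (Z(d) = -6 - 7 = -13)
Z(27)*((28 - 17) + 19) = -13*((28 - 17) + 19) = -13*(11 + 19) = -13*30 = -390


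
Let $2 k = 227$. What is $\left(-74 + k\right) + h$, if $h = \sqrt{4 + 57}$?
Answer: $\frac{79}{2} + \sqrt{61} \approx 47.31$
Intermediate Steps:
$k = \frac{227}{2}$ ($k = \frac{1}{2} \cdot 227 = \frac{227}{2} \approx 113.5$)
$h = \sqrt{61} \approx 7.8102$
$\left(-74 + k\right) + h = \left(-74 + \frac{227}{2}\right) + \sqrt{61} = \frac{79}{2} + \sqrt{61}$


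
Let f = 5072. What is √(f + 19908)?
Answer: 2*√6245 ≈ 158.05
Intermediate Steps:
√(f + 19908) = √(5072 + 19908) = √24980 = 2*√6245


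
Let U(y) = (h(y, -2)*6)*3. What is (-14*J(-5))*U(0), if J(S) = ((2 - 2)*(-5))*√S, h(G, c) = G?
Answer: 0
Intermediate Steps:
J(S) = 0 (J(S) = (0*(-5))*√S = 0*√S = 0)
U(y) = 18*y (U(y) = (y*6)*3 = (6*y)*3 = 18*y)
(-14*J(-5))*U(0) = (-14*0)*(18*0) = 0*0 = 0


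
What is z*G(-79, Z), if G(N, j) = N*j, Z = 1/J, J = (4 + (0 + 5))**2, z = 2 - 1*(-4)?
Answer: -158/27 ≈ -5.8519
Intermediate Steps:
z = 6 (z = 2 + 4 = 6)
J = 81 (J = (4 + 5)**2 = 9**2 = 81)
Z = 1/81 ≈ 0.012346
z*G(-79, Z) = 6*(-79*1/81) = 6*(-79/81) = -158/27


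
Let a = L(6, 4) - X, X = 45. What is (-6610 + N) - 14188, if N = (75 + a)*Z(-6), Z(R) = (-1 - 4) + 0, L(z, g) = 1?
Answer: -20953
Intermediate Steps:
Z(R) = -5 (Z(R) = -5 + 0 = -5)
a = -44 (a = 1 - 1*45 = 1 - 45 = -44)
N = -155 (N = (75 - 44)*(-5) = 31*(-5) = -155)
(-6610 + N) - 14188 = (-6610 - 155) - 14188 = -6765 - 14188 = -20953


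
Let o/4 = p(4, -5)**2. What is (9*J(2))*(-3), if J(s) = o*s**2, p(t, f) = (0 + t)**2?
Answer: -110592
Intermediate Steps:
p(t, f) = t**2
o = 1024 (o = 4*(4**2)**2 = 4*16**2 = 4*256 = 1024)
J(s) = 1024*s**2
(9*J(2))*(-3) = (9*(1024*2**2))*(-3) = (9*(1024*4))*(-3) = (9*4096)*(-3) = 36864*(-3) = -110592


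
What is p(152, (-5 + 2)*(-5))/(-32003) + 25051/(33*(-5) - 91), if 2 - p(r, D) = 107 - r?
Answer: -801719185/8192768 ≈ -97.857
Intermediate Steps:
p(r, D) = -105 + r (p(r, D) = 2 - (107 - r) = 2 + (-107 + r) = -105 + r)
p(152, (-5 + 2)*(-5))/(-32003) + 25051/(33*(-5) - 91) = (-105 + 152)/(-32003) + 25051/(33*(-5) - 91) = 47*(-1/32003) + 25051/(-165 - 91) = -47/32003 + 25051/(-256) = -47/32003 + 25051*(-1/256) = -47/32003 - 25051/256 = -801719185/8192768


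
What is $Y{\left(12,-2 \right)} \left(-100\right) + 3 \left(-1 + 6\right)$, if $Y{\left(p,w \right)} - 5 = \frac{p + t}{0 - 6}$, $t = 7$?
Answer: $- \frac{505}{3} \approx -168.33$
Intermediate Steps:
$Y{\left(p,w \right)} = \frac{23}{6} - \frac{p}{6}$ ($Y{\left(p,w \right)} = 5 + \frac{p + 7}{0 - 6} = 5 + \frac{7 + p}{-6} = 5 + \left(7 + p\right) \left(- \frac{1}{6}\right) = 5 - \left(\frac{7}{6} + \frac{p}{6}\right) = \frac{23}{6} - \frac{p}{6}$)
$Y{\left(12,-2 \right)} \left(-100\right) + 3 \left(-1 + 6\right) = \left(\frac{23}{6} - 2\right) \left(-100\right) + 3 \left(-1 + 6\right) = \left(\frac{23}{6} - 2\right) \left(-100\right) + 3 \cdot 5 = \frac{11}{6} \left(-100\right) + 15 = - \frac{550}{3} + 15 = - \frac{505}{3}$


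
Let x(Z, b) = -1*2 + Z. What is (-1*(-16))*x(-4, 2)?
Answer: -96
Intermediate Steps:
x(Z, b) = -2 + Z
(-1*(-16))*x(-4, 2) = (-1*(-16))*(-2 - 4) = 16*(-6) = -96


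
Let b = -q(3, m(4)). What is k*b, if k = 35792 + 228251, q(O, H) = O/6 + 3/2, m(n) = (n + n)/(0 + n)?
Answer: -528086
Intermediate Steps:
m(n) = 2 (m(n) = (2*n)/n = 2)
q(O, H) = 3/2 + O/6 (q(O, H) = O*(⅙) + 3*(½) = O/6 + 3/2 = 3/2 + O/6)
k = 264043
b = -2 (b = -(3/2 + (⅙)*3) = -(3/2 + ½) = -1*2 = -2)
k*b = 264043*(-2) = -528086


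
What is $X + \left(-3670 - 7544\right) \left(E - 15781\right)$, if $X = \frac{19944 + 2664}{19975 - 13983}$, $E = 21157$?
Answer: $- \frac{45154558710}{749} \approx -6.0286 \cdot 10^{7}$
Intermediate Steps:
$X = \frac{2826}{749}$ ($X = \frac{22608}{5992} = 22608 \cdot \frac{1}{5992} = \frac{2826}{749} \approx 3.773$)
$X + \left(-3670 - 7544\right) \left(E - 15781\right) = \frac{2826}{749} + \left(-3670 - 7544\right) \left(21157 - 15781\right) = \frac{2826}{749} - 60286464 = - \frac{45154558710}{749}$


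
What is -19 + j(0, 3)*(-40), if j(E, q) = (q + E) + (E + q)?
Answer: -259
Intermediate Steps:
j(E, q) = 2*E + 2*q (j(E, q) = (E + q) + (E + q) = 2*E + 2*q)
-19 + j(0, 3)*(-40) = -19 + (2*0 + 2*3)*(-40) = -19 + (0 + 6)*(-40) = -19 + 6*(-40) = -19 - 240 = -259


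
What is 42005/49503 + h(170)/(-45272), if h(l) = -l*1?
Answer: 955032935/1120549908 ≈ 0.85229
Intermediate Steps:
h(l) = -l
42005/49503 + h(170)/(-45272) = 42005/49503 - 1*170/(-45272) = 42005*(1/49503) - 170*(-1/45272) = 42005/49503 + 85/22636 = 955032935/1120549908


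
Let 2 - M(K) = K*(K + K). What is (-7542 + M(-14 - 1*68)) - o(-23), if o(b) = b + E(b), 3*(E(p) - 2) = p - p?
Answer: -20967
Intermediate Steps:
M(K) = 2 - 2*K² (M(K) = 2 - K*(K + K) = 2 - K*2*K = 2 - 2*K²)
E(p) = 2 (E(p) = 2 + (p - p)/3 = 2 + (⅓)*0 = 2 + 0 = 2)
o(b) = 2 + b (o(b) = b + 2 = 2 + b)
(-7542 + M(-14 - 1*68)) - o(-23) = (-7542 + (2 - 2*(-14 - 1*68)²)) - (2 - 23) = (-7542 + (2 - 2*(-14 - 68)²)) - 1*(-21) = (-7542 + (2 - 2*(-82)²)) + 21 = (-7542 + (2 - 2*6724)) + 21 = (-7542 + (2 - 13448)) + 21 = (-7542 - 13446) + 21 = -20988 + 21 = -20967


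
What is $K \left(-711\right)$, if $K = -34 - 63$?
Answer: $68967$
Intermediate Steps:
$K = -97$
$K \left(-711\right) = \left(-97\right) \left(-711\right) = 68967$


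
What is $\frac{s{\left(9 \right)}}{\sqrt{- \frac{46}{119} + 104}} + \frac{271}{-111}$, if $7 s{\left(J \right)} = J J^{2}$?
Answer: $- \frac{271}{111} + \frac{243 \sqrt{163030}}{9590} \approx 7.7896$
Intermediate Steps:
$s{\left(J \right)} = \frac{J^{3}}{7}$ ($s{\left(J \right)} = \frac{J J^{2}}{7} = \frac{J^{3}}{7}$)
$\frac{s{\left(9 \right)}}{\sqrt{- \frac{46}{119} + 104}} + \frac{271}{-111} = \frac{\frac{1}{7} \cdot 9^{3}}{\sqrt{- \frac{46}{119} + 104}} + \frac{271}{-111} = \frac{\frac{1}{7} \cdot 729}{\sqrt{\left(-46\right) \frac{1}{119} + 104}} + 271 \left(- \frac{1}{111}\right) = \frac{729}{7 \sqrt{- \frac{46}{119} + 104}} - \frac{271}{111} = \frac{729}{7 \sqrt{\frac{12330}{119}}} - \frac{271}{111} = \frac{729}{7 \frac{3 \sqrt{163030}}{119}} - \frac{271}{111} = \frac{729 \frac{\sqrt{163030}}{4110}}{7} - \frac{271}{111} = \frac{243 \sqrt{163030}}{9590} - \frac{271}{111} = - \frac{271}{111} + \frac{243 \sqrt{163030}}{9590}$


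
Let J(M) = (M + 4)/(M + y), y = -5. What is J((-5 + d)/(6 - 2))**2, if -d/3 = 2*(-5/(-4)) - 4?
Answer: 961/1681 ≈ 0.57168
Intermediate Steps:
d = 9/2 (d = -3*(2*(-5/(-4)) - 4) = -3*(2*(-5*(-1/4)) - 4) = -3*(2*(5/4) - 4) = -3*(5/2 - 4) = -3*(-3/2) = 9/2 ≈ 4.5000)
J(M) = (4 + M)/(-5 + M) (J(M) = (M + 4)/(M - 5) = (4 + M)/(-5 + M))
J((-5 + d)/(6 - 2))**2 = ((4 + (-5 + 9/2)/(6 - 2))/(-5 + (-5 + 9/2)/(6 - 2)))**2 = ((4 - 1/2/4)/(-5 - 1/2/4))**2 = ((4 - 1/2*1/4)/(-5 - 1/2*1/4))**2 = ((4 - 1/8)/(-5 - 1/8))**2 = ((31/8)/(-41/8))**2 = (-8/41*31/8)**2 = (-31/41)**2 = 961/1681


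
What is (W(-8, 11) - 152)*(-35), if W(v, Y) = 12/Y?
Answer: 58100/11 ≈ 5281.8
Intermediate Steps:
(W(-8, 11) - 152)*(-35) = (12/11 - 152)*(-35) = -1660/11*(-35) = 58100/11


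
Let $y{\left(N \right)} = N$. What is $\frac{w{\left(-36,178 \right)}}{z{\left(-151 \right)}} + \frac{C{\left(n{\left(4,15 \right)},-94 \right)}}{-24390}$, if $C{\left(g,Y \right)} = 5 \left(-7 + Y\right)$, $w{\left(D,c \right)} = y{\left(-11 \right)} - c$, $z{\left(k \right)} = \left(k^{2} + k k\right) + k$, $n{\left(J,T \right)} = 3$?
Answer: $\frac{524087}{31672854} \approx 0.016547$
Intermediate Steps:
$z{\left(k \right)} = k + 2 k^{2}$ ($z{\left(k \right)} = \left(k^{2} + k^{2}\right) + k = 2 k^{2} + k = k + 2 k^{2}$)
$w{\left(D,c \right)} = -11 - c$
$C{\left(g,Y \right)} = -35 + 5 Y$
$\frac{w{\left(-36,178 \right)}}{z{\left(-151 \right)}} + \frac{C{\left(n{\left(4,15 \right)},-94 \right)}}{-24390} = \frac{-11 - 178}{\left(-151\right) \left(1 + 2 \left(-151\right)\right)} + \frac{-35 + 5 \left(-94\right)}{-24390} = \frac{-11 - 178}{\left(-151\right) \left(1 - 302\right)} + \left(-35 - 470\right) \left(- \frac{1}{24390}\right) = - \frac{189}{\left(-151\right) \left(-301\right)} - - \frac{101}{4878} = - \frac{189}{45451} + \frac{101}{4878} = \left(-189\right) \frac{1}{45451} + \frac{101}{4878} = - \frac{27}{6493} + \frac{101}{4878} = \frac{524087}{31672854}$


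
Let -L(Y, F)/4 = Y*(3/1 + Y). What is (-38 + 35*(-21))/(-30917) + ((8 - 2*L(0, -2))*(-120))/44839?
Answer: 4980227/1386287363 ≈ 0.0035925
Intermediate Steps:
L(Y, F) = -4*Y*(3 + Y) (L(Y, F) = -4*Y*(3/1 + Y) = -4*Y*(3*1 + Y) = -4*Y*(3 + Y))
(-38 + 35*(-21))/(-30917) + ((8 - 2*L(0, -2))*(-120))/44839 = (-38 + 35*(-21))/(-30917) + ((8 - (-8)*0*(3 + 0))*(-120))/44839 = (-38 - 735)*(-1/30917) + ((8 - (-8)*0*3)*(-120))*(1/44839) = -773*(-1/30917) + ((8 - 2*0)*(-120))*(1/44839) = 773/30917 + ((8 + 0)*(-120))*(1/44839) = 773/30917 + (8*(-120))*(1/44839) = 773/30917 - 960*1/44839 = 773/30917 - 960/44839 = 4980227/1386287363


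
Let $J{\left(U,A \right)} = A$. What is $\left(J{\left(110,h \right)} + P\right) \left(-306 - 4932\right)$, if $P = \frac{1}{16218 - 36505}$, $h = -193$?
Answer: $\frac{20508823296}{20287} \approx 1.0109 \cdot 10^{6}$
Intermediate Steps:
$P = - \frac{1}{20287}$ ($P = \frac{1}{-20287} = - \frac{1}{20287} \approx -4.9293 \cdot 10^{-5}$)
$\left(J{\left(110,h \right)} + P\right) \left(-306 - 4932\right) = \left(-193 - \frac{1}{20287}\right) \left(-306 - 4932\right) = \left(- \frac{3915392}{20287}\right) \left(-5238\right) = \frac{20508823296}{20287}$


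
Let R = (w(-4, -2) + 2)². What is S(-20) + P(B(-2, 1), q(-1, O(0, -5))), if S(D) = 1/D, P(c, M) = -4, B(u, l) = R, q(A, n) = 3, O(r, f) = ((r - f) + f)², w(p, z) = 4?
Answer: -81/20 ≈ -4.0500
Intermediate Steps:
O(r, f) = r²
R = 36 (R = (4 + 2)² = 6² = 36)
B(u, l) = 36
S(-20) + P(B(-2, 1), q(-1, O(0, -5))) = 1/(-20) - 4 = -1/20 - 4 = -81/20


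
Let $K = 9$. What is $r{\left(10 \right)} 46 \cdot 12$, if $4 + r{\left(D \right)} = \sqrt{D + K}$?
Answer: $-2208 + 552 \sqrt{19} \approx 198.11$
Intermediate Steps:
$r{\left(D \right)} = -4 + \sqrt{9 + D}$ ($r{\left(D \right)} = -4 + \sqrt{D + 9} = -4 + \sqrt{9 + D}$)
$r{\left(10 \right)} 46 \cdot 12 = \left(-4 + \sqrt{9 + 10}\right) 46 \cdot 12 = \left(-4 + \sqrt{19}\right) 46 \cdot 12 = \left(-184 + 46 \sqrt{19}\right) 12 = -2208 + 552 \sqrt{19}$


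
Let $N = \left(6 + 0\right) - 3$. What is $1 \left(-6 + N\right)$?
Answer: $-3$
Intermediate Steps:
$N = 3$ ($N = 6 - 3 = 3$)
$1 \left(-6 + N\right) = 1 \left(-6 + 3\right) = 1 \left(-3\right) = -3$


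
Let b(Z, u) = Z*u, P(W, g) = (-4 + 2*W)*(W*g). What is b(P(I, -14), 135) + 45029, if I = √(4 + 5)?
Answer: 33689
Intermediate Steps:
I = 3 (I = √9 = 3)
P(W, g) = W*g*(-4 + 2*W)
b(P(I, -14), 135) + 45029 = (2*3*(-14)*(-2 + 3))*135 + 45029 = (2*3*(-14)*1)*135 + 45029 = -84*135 + 45029 = -11340 + 45029 = 33689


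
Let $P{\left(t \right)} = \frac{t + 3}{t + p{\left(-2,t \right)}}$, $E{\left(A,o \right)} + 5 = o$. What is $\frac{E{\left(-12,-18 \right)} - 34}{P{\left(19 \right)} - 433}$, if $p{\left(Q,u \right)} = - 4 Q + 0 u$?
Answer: $\frac{1539}{11669} \approx 0.13189$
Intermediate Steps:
$p{\left(Q,u \right)} = - 4 Q$ ($p{\left(Q,u \right)} = - 4 Q + 0 = - 4 Q$)
$E{\left(A,o \right)} = -5 + o$
$P{\left(t \right)} = \frac{3 + t}{8 + t}$ ($P{\left(t \right)} = \frac{t + 3}{t - -8} = \frac{3 + t}{t + 8} = \frac{3 + t}{8 + t}$)
$\frac{E{\left(-12,-18 \right)} - 34}{P{\left(19 \right)} - 433} = \frac{\left(-5 - 18\right) - 34}{\frac{3 + 19}{8 + 19} - 433} = \frac{-23 - 34}{\frac{1}{27} \cdot 22 - 433} = - \frac{57}{\frac{1}{27} \cdot 22 - 433} = - \frac{57}{\frac{22}{27} - 433} = - \frac{57}{- \frac{11669}{27}} = \left(-57\right) \left(- \frac{27}{11669}\right) = \frac{1539}{11669}$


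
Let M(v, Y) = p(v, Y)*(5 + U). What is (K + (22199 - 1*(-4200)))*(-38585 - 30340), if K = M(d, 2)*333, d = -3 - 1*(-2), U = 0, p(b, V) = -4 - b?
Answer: -1475270700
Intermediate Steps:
d = -1 (d = -3 + 2 = -1)
M(v, Y) = -20 - 5*v (M(v, Y) = (-4 - v)*(5 + 0) = (-4 - v)*5 = -20 - 5*v)
K = -4995 (K = (-20 - 5*(-1))*333 = (-20 + 5)*333 = -15*333 = -4995)
(K + (22199 - 1*(-4200)))*(-38585 - 30340) = (-4995 + (22199 - 1*(-4200)))*(-38585 - 30340) = (-4995 + (22199 + 4200))*(-68925) = (-4995 + 26399)*(-68925) = 21404*(-68925) = -1475270700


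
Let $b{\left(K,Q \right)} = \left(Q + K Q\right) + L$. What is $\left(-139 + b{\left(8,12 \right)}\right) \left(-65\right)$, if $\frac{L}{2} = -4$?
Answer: $2535$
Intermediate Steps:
$L = -8$ ($L = 2 \left(-4\right) = -8$)
$b{\left(K,Q \right)} = -8 + Q + K Q$ ($b{\left(K,Q \right)} = \left(Q + K Q\right) - 8 = -8 + Q + K Q$)
$\left(-139 + b{\left(8,12 \right)}\right) \left(-65\right) = \left(-139 + \left(-8 + 12 + 8 \cdot 12\right)\right) \left(-65\right) = \left(-139 + \left(-8 + 12 + 96\right)\right) \left(-65\right) = \left(-139 + 100\right) \left(-65\right) = \left(-39\right) \left(-65\right) = 2535$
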